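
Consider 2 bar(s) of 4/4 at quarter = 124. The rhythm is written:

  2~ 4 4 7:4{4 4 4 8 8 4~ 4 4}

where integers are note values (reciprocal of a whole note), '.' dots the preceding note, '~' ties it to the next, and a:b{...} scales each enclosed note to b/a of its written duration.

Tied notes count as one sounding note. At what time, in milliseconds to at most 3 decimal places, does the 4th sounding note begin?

note 4 onset = 32/7b = 2211.982ms

1. 0.0ms @ 0 + 1451.613ms (3)
2. 1451.613ms @ 3 + 483.871ms (1)
3. 1935.484ms @ 4 + 276.498ms (4/7)
4. 2211.982ms @ 32/7 + 276.498ms (4/7)
5. 2488.479ms @ 36/7 + 276.498ms (4/7)
6. 2764.977ms @ 40/7 + 138.249ms (2/7)
7. 2903.226ms @ 6 + 138.249ms (2/7)
8. 3041.475ms @ 44/7 + 552.995ms (8/7)
9. 3594.47ms @ 52/7 + 276.498ms (4/7)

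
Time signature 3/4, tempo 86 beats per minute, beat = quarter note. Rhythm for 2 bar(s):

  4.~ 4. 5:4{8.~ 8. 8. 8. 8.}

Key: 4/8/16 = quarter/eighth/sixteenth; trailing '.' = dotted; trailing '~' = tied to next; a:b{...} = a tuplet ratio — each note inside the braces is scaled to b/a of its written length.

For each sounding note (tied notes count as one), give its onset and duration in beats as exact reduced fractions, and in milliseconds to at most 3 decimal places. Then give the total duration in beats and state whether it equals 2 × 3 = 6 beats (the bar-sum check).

1) 0.0ms=0b +2093.023ms=3b
2) 2093.023ms=3b +837.209ms=6/5b
3) 2930.233ms=21/5b +418.605ms=3/5b
4) 3348.837ms=24/5b +418.605ms=3/5b
5) 3767.442ms=27/5b +418.605ms=3/5b
Σ=6b of 6 (86bpm 3/4) — PASS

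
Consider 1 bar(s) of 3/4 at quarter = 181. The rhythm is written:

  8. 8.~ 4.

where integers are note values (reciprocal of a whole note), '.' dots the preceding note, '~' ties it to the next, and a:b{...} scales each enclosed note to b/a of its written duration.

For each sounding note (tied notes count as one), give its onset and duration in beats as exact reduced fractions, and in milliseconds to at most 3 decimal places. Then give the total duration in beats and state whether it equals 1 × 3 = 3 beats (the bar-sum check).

1) 0.0ms=0b +248.619ms=3/4b
2) 248.619ms=3/4b +745.856ms=9/4b
Σ=3b of 3 (181bpm 3/4) — PASS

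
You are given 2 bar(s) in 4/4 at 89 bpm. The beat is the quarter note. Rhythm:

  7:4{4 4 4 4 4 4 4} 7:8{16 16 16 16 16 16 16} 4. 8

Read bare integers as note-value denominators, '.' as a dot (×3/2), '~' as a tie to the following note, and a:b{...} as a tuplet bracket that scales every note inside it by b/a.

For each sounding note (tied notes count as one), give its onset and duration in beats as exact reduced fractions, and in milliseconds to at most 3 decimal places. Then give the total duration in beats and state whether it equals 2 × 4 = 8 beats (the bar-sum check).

1) 0.0ms=0b +385.233ms=4/7b
2) 385.233ms=4/7b +385.233ms=4/7b
3) 770.465ms=8/7b +385.233ms=4/7b
4) 1155.698ms=12/7b +385.233ms=4/7b
5) 1540.931ms=16/7b +385.233ms=4/7b
6) 1926.164ms=20/7b +385.233ms=4/7b
7) 2311.396ms=24/7b +385.233ms=4/7b
8) 2696.629ms=4b +192.616ms=2/7b
9) 2889.246ms=30/7b +192.616ms=2/7b
10) 3081.862ms=32/7b +192.616ms=2/7b
11) 3274.478ms=34/7b +192.616ms=2/7b
12) 3467.095ms=36/7b +192.616ms=2/7b
13) 3659.711ms=38/7b +192.616ms=2/7b
14) 3852.327ms=40/7b +192.616ms=2/7b
15) 4044.944ms=6b +1011.236ms=3/2b
16) 5056.18ms=15/2b +337.079ms=1/2b
Σ=8b of 8 (89bpm 4/4) — PASS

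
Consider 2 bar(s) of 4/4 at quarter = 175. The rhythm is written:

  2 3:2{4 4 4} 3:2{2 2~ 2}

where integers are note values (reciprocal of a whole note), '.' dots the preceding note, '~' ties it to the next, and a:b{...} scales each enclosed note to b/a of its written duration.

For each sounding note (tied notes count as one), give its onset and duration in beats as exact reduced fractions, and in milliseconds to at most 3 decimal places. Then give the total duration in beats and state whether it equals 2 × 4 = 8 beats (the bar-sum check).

1) 0.0ms=0b +685.714ms=2b
2) 685.714ms=2b +228.571ms=2/3b
3) 914.286ms=8/3b +228.571ms=2/3b
4) 1142.857ms=10/3b +228.571ms=2/3b
5) 1371.429ms=4b +457.143ms=4/3b
6) 1828.571ms=16/3b +914.286ms=8/3b
Σ=8b of 8 (175bpm 4/4) — PASS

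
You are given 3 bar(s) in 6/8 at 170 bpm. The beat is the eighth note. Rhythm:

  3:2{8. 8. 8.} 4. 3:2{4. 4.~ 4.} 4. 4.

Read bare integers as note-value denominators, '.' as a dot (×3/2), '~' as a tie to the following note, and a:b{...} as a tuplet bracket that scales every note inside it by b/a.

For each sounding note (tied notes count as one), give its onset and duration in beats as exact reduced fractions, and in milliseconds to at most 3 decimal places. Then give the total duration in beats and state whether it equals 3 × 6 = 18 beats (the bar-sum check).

1) 0.0ms=0b +352.941ms=1b
2) 352.941ms=1b +352.941ms=1b
3) 705.882ms=2b +352.941ms=1b
4) 1058.824ms=3b +1058.824ms=3b
5) 2117.647ms=6b +705.882ms=2b
6) 2823.529ms=8b +1411.765ms=4b
7) 4235.294ms=12b +1058.824ms=3b
8) 5294.118ms=15b +1058.824ms=3b
Σ=18b of 18 (170bpm 6/8) — PASS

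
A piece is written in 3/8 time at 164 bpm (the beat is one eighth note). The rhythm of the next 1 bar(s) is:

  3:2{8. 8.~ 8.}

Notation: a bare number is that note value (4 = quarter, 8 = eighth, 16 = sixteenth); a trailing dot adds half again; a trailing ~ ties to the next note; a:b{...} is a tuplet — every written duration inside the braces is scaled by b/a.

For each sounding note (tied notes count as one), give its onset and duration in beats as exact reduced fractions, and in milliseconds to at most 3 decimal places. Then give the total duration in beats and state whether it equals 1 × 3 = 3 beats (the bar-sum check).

1) 0.0ms=0b +365.854ms=1b
2) 365.854ms=1b +731.707ms=2b
Σ=3b of 3 (164bpm 3/8) — PASS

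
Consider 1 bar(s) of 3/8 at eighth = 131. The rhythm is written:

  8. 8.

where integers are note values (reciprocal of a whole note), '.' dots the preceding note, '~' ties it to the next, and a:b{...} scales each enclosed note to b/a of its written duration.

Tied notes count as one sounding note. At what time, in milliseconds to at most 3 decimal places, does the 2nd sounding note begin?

1. 0.0ms @ 0 + 687.023ms (3/2)
2. 687.023ms @ 3/2 + 687.023ms (3/2)

note 2 onset = 3/2b = 687.023ms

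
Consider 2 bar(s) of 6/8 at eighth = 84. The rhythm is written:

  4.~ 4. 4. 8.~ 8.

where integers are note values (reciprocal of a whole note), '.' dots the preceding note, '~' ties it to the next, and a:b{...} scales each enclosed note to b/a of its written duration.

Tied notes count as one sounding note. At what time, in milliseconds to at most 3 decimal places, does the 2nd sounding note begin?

note 2 onset = 6b = 4285.714ms

1. 0.0ms @ 0 + 4285.714ms (6)
2. 4285.714ms @ 6 + 2142.857ms (3)
3. 6428.571ms @ 9 + 2142.857ms (3)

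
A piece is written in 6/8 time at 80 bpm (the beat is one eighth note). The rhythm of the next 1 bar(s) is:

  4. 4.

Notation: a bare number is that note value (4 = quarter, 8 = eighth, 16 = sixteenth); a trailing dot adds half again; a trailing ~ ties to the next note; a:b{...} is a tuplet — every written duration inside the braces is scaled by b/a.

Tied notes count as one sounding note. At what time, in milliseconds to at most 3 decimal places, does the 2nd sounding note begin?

note 2 onset = 3b = 2250.0ms

1. 0.0ms @ 0 + 2250.0ms (3)
2. 2250.0ms @ 3 + 2250.0ms (3)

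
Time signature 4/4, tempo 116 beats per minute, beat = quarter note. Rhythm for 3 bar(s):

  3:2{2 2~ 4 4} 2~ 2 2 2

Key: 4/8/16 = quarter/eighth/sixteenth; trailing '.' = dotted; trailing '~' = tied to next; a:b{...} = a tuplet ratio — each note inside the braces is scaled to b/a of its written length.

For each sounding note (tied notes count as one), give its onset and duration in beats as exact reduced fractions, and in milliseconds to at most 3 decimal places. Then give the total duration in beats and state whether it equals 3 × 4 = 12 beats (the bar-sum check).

1) 0.0ms=0b +689.655ms=4/3b
2) 689.655ms=4/3b +1034.483ms=2b
3) 1724.138ms=10/3b +344.828ms=2/3b
4) 2068.966ms=4b +2068.966ms=4b
5) 4137.931ms=8b +1034.483ms=2b
6) 5172.414ms=10b +1034.483ms=2b
Σ=12b of 12 (116bpm 4/4) — PASS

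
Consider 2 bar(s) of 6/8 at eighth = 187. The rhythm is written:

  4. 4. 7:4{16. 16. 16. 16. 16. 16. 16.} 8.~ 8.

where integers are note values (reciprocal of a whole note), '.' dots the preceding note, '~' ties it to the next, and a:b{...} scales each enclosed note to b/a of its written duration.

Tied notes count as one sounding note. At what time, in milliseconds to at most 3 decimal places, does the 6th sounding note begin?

note 6 onset = 51/7b = 2337.662ms

1. 0.0ms @ 0 + 962.567ms (3)
2. 962.567ms @ 3 + 962.567ms (3)
3. 1925.134ms @ 6 + 137.51ms (3/7)
4. 2062.643ms @ 45/7 + 137.51ms (3/7)
5. 2200.153ms @ 48/7 + 137.51ms (3/7)
6. 2337.662ms @ 51/7 + 137.51ms (3/7)
7. 2475.172ms @ 54/7 + 137.51ms (3/7)
8. 2612.681ms @ 57/7 + 137.51ms (3/7)
9. 2750.191ms @ 60/7 + 137.51ms (3/7)
10. 2887.701ms @ 9 + 962.567ms (3)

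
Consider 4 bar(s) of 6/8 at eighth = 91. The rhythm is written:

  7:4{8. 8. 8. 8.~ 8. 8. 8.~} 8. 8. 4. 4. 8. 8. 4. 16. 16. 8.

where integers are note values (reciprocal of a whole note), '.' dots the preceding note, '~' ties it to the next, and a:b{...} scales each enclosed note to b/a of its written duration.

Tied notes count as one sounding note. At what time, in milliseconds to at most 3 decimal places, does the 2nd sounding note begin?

note 2 onset = 6/7b = 565.149ms

1. 0.0ms @ 0 + 565.149ms (6/7)
2. 565.149ms @ 6/7 + 565.149ms (6/7)
3. 1130.298ms @ 12/7 + 565.149ms (6/7)
4. 1695.447ms @ 18/7 + 1130.298ms (12/7)
5. 2825.746ms @ 30/7 + 565.149ms (6/7)
6. 3390.895ms @ 36/7 + 1554.16ms (33/14)
7. 4945.055ms @ 15/2 + 989.011ms (3/2)
8. 5934.066ms @ 9 + 1978.022ms (3)
9. 7912.088ms @ 12 + 1978.022ms (3)
10. 9890.11ms @ 15 + 989.011ms (3/2)
11. 10879.121ms @ 33/2 + 989.011ms (3/2)
12. 11868.132ms @ 18 + 1978.022ms (3)
13. 13846.154ms @ 21 + 494.505ms (3/4)
14. 14340.659ms @ 87/4 + 494.505ms (3/4)
15. 14835.165ms @ 45/2 + 989.011ms (3/2)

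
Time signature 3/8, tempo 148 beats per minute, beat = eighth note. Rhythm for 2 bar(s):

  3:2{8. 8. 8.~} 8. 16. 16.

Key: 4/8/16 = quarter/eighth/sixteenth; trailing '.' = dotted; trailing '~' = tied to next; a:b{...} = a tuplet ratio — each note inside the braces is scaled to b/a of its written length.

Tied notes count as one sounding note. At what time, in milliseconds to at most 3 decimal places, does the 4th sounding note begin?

note 4 onset = 9/2b = 1824.324ms

1. 0.0ms @ 0 + 405.405ms (1)
2. 405.405ms @ 1 + 405.405ms (1)
3. 810.811ms @ 2 + 1013.514ms (5/2)
4. 1824.324ms @ 9/2 + 304.054ms (3/4)
5. 2128.378ms @ 21/4 + 304.054ms (3/4)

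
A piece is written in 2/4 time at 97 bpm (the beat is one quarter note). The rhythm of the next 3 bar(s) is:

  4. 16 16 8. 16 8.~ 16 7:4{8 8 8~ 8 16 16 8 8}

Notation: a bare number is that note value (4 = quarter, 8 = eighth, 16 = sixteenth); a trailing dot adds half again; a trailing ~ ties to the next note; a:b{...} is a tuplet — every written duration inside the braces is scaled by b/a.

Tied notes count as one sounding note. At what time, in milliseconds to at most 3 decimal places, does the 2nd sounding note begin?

note 2 onset = 3/2b = 927.835ms

1. 0.0ms @ 0 + 927.835ms (3/2)
2. 927.835ms @ 3/2 + 154.639ms (1/4)
3. 1082.474ms @ 7/4 + 154.639ms (1/4)
4. 1237.113ms @ 2 + 463.918ms (3/4)
5. 1701.031ms @ 11/4 + 154.639ms (1/4)
6. 1855.67ms @ 3 + 618.557ms (1)
7. 2474.227ms @ 4 + 176.73ms (2/7)
8. 2650.957ms @ 30/7 + 176.73ms (2/7)
9. 2827.688ms @ 32/7 + 353.461ms (4/7)
10. 3181.149ms @ 36/7 + 88.365ms (1/7)
11. 3269.514ms @ 37/7 + 88.365ms (1/7)
12. 3357.879ms @ 38/7 + 176.73ms (2/7)
13. 3534.61ms @ 40/7 + 176.73ms (2/7)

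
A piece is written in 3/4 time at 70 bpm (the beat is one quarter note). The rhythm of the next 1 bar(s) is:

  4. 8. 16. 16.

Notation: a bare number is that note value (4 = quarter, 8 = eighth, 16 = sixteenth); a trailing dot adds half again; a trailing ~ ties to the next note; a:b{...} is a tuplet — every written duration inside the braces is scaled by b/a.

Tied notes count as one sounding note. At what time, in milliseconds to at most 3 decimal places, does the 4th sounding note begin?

1. 0.0ms @ 0 + 1285.714ms (3/2)
2. 1285.714ms @ 3/2 + 642.857ms (3/4)
3. 1928.571ms @ 9/4 + 321.429ms (3/8)
4. 2250.0ms @ 21/8 + 321.429ms (3/8)

note 4 onset = 21/8b = 2250.0ms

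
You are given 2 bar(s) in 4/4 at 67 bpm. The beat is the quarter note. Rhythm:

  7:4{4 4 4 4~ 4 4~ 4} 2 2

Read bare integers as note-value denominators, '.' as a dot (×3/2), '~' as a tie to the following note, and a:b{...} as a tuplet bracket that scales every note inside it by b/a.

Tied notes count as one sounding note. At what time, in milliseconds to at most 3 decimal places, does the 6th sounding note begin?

1. 0.0ms @ 0 + 511.727ms (4/7)
2. 511.727ms @ 4/7 + 511.727ms (4/7)
3. 1023.454ms @ 8/7 + 511.727ms (4/7)
4. 1535.181ms @ 12/7 + 1023.454ms (8/7)
5. 2558.635ms @ 20/7 + 1023.454ms (8/7)
6. 3582.09ms @ 4 + 1791.045ms (2)
7. 5373.134ms @ 6 + 1791.045ms (2)

note 6 onset = 4b = 3582.09ms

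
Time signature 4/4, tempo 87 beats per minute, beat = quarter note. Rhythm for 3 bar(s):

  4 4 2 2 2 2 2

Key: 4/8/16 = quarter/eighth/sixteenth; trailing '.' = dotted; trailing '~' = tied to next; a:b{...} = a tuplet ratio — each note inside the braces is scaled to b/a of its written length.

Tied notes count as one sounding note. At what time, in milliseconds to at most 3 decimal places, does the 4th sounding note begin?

note 4 onset = 4b = 2758.621ms

1. 0.0ms @ 0 + 689.655ms (1)
2. 689.655ms @ 1 + 689.655ms (1)
3. 1379.31ms @ 2 + 1379.31ms (2)
4. 2758.621ms @ 4 + 1379.31ms (2)
5. 4137.931ms @ 6 + 1379.31ms (2)
6. 5517.241ms @ 8 + 1379.31ms (2)
7. 6896.552ms @ 10 + 1379.31ms (2)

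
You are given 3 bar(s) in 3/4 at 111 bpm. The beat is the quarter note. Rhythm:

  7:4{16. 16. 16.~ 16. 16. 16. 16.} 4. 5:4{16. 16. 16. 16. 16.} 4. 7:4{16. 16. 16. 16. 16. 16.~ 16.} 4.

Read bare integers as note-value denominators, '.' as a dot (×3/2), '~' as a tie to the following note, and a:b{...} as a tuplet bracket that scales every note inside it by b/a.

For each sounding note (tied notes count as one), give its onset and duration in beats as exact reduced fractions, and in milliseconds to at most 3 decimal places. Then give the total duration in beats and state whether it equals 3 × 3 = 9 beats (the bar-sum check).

1) 0.0ms=0b +115.83ms=3/14b
2) 115.83ms=3/14b +115.83ms=3/14b
3) 231.66ms=3/7b +231.66ms=3/7b
4) 463.32ms=6/7b +115.83ms=3/14b
5) 579.151ms=15/14b +115.83ms=3/14b
6) 694.981ms=9/7b +115.83ms=3/14b
7) 810.811ms=3/2b +810.811ms=3/2b
8) 1621.622ms=3b +162.162ms=3/10b
9) 1783.784ms=33/10b +162.162ms=3/10b
10) 1945.946ms=18/5b +162.162ms=3/10b
11) 2108.108ms=39/10b +162.162ms=3/10b
12) 2270.27ms=21/5b +162.162ms=3/10b
13) 2432.432ms=9/2b +810.811ms=3/2b
14) 3243.243ms=6b +115.83ms=3/14b
15) 3359.073ms=87/14b +115.83ms=3/14b
16) 3474.903ms=45/7b +115.83ms=3/14b
17) 3590.734ms=93/14b +115.83ms=3/14b
18) 3706.564ms=48/7b +115.83ms=3/14b
19) 3822.394ms=99/14b +231.66ms=3/7b
20) 4054.054ms=15/2b +810.811ms=3/2b
Σ=9b of 9 (111bpm 3/4) — PASS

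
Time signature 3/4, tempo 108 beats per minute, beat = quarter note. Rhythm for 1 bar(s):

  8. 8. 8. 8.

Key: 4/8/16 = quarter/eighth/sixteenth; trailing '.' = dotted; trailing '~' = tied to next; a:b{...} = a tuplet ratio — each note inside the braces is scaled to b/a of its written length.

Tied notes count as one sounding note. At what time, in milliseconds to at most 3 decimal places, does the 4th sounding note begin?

1. 0.0ms @ 0 + 416.667ms (3/4)
2. 416.667ms @ 3/4 + 416.667ms (3/4)
3. 833.333ms @ 3/2 + 416.667ms (3/4)
4. 1250.0ms @ 9/4 + 416.667ms (3/4)

note 4 onset = 9/4b = 1250.0ms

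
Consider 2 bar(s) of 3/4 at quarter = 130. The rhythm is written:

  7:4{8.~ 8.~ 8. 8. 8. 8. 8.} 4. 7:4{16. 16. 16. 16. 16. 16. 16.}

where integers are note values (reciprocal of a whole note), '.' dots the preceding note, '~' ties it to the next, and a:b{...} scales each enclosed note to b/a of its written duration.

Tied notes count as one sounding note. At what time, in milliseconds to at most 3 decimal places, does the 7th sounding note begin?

note 7 onset = 9/2b = 2076.923ms

1. 0.0ms @ 0 + 593.407ms (9/7)
2. 593.407ms @ 9/7 + 197.802ms (3/7)
3. 791.209ms @ 12/7 + 197.802ms (3/7)
4. 989.011ms @ 15/7 + 197.802ms (3/7)
5. 1186.813ms @ 18/7 + 197.802ms (3/7)
6. 1384.615ms @ 3 + 692.308ms (3/2)
7. 2076.923ms @ 9/2 + 98.901ms (3/14)
8. 2175.824ms @ 33/7 + 98.901ms (3/14)
9. 2274.725ms @ 69/14 + 98.901ms (3/14)
10. 2373.626ms @ 36/7 + 98.901ms (3/14)
11. 2472.527ms @ 75/14 + 98.901ms (3/14)
12. 2571.429ms @ 39/7 + 98.901ms (3/14)
13. 2670.33ms @ 81/14 + 98.901ms (3/14)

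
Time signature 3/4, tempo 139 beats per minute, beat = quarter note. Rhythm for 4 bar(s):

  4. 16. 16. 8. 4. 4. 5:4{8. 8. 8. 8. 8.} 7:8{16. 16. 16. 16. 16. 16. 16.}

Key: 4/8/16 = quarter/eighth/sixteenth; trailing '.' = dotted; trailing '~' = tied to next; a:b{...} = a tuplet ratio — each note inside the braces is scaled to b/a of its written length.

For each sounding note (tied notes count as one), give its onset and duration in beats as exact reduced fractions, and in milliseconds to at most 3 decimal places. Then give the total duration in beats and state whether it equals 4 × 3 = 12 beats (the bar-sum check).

1) 0.0ms=0b +647.482ms=3/2b
2) 647.482ms=3/2b +161.871ms=3/8b
3) 809.353ms=15/8b +161.871ms=3/8b
4) 971.223ms=9/4b +323.741ms=3/4b
5) 1294.964ms=3b +647.482ms=3/2b
6) 1942.446ms=9/2b +647.482ms=3/2b
7) 2589.928ms=6b +258.993ms=3/5b
8) 2848.921ms=33/5b +258.993ms=3/5b
9) 3107.914ms=36/5b +258.993ms=3/5b
10) 3366.906ms=39/5b +258.993ms=3/5b
11) 3625.899ms=42/5b +258.993ms=3/5b
12) 3884.892ms=9b +184.995ms=3/7b
13) 4069.887ms=66/7b +184.995ms=3/7b
14) 4254.882ms=69/7b +184.995ms=3/7b
15) 4439.877ms=72/7b +184.995ms=3/7b
16) 4624.872ms=75/7b +184.995ms=3/7b
17) 4809.866ms=78/7b +184.995ms=3/7b
18) 4994.861ms=81/7b +184.995ms=3/7b
Σ=12b of 12 (139bpm 3/4) — PASS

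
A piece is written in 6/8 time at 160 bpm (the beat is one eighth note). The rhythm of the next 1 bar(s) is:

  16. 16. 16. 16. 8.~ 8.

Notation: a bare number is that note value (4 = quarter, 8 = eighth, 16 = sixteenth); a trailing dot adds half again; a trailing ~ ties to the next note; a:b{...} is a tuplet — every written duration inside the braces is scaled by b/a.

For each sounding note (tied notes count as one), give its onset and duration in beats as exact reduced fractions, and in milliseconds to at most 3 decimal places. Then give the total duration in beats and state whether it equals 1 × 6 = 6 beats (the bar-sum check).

1) 0.0ms=0b +281.25ms=3/4b
2) 281.25ms=3/4b +281.25ms=3/4b
3) 562.5ms=3/2b +281.25ms=3/4b
4) 843.75ms=9/4b +281.25ms=3/4b
5) 1125.0ms=3b +1125.0ms=3b
Σ=6b of 6 (160bpm 6/8) — PASS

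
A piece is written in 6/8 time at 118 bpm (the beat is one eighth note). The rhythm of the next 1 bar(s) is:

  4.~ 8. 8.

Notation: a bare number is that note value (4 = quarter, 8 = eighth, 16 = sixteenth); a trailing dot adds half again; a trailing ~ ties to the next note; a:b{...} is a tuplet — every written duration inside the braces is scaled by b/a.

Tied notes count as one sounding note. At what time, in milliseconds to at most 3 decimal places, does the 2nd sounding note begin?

note 2 onset = 9/2b = 2288.136ms

1. 0.0ms @ 0 + 2288.136ms (9/2)
2. 2288.136ms @ 9/2 + 762.712ms (3/2)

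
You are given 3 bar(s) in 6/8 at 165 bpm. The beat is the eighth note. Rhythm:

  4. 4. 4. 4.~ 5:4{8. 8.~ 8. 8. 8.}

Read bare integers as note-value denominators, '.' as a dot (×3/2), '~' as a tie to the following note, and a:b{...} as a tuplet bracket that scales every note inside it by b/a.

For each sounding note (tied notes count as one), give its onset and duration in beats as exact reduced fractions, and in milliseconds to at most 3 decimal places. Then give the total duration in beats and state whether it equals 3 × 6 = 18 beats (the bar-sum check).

1) 0.0ms=0b +1090.909ms=3b
2) 1090.909ms=3b +1090.909ms=3b
3) 2181.818ms=6b +1090.909ms=3b
4) 3272.727ms=9b +1527.273ms=21/5b
5) 4800.0ms=66/5b +872.727ms=12/5b
6) 5672.727ms=78/5b +436.364ms=6/5b
7) 6109.091ms=84/5b +436.364ms=6/5b
Σ=18b of 18 (165bpm 6/8) — PASS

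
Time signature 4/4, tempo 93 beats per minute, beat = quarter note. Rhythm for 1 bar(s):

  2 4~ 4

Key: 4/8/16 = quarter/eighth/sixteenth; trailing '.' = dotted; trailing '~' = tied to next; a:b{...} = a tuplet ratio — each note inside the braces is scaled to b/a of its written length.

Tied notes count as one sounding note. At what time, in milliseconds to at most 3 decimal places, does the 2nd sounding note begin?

note 2 onset = 2b = 1290.323ms

1. 0.0ms @ 0 + 1290.323ms (2)
2. 1290.323ms @ 2 + 1290.323ms (2)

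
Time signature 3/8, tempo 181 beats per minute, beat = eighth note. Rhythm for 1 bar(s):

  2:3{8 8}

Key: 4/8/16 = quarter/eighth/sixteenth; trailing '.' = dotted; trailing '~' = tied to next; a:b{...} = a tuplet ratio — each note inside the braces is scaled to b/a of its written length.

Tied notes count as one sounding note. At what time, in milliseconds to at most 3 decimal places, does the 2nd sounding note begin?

note 2 onset = 3/2b = 497.238ms

1. 0.0ms @ 0 + 497.238ms (3/2)
2. 497.238ms @ 3/2 + 497.238ms (3/2)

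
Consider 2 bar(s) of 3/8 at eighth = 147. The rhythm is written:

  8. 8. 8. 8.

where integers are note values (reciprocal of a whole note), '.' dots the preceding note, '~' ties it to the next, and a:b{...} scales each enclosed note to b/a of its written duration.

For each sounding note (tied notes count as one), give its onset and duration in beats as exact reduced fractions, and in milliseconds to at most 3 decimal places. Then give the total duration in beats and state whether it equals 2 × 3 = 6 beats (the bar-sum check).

1) 0.0ms=0b +612.245ms=3/2b
2) 612.245ms=3/2b +612.245ms=3/2b
3) 1224.49ms=3b +612.245ms=3/2b
4) 1836.735ms=9/2b +612.245ms=3/2b
Σ=6b of 6 (147bpm 3/8) — PASS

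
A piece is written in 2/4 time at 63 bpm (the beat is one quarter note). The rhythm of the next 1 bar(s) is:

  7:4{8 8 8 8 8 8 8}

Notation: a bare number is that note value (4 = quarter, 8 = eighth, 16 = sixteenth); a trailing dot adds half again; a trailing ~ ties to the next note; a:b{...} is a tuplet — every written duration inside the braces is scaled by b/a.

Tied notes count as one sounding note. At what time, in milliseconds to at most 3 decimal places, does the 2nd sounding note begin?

note 2 onset = 2/7b = 272.109ms

1. 0.0ms @ 0 + 272.109ms (2/7)
2. 272.109ms @ 2/7 + 272.109ms (2/7)
3. 544.218ms @ 4/7 + 272.109ms (2/7)
4. 816.327ms @ 6/7 + 272.109ms (2/7)
5. 1088.435ms @ 8/7 + 272.109ms (2/7)
6. 1360.544ms @ 10/7 + 272.109ms (2/7)
7. 1632.653ms @ 12/7 + 272.109ms (2/7)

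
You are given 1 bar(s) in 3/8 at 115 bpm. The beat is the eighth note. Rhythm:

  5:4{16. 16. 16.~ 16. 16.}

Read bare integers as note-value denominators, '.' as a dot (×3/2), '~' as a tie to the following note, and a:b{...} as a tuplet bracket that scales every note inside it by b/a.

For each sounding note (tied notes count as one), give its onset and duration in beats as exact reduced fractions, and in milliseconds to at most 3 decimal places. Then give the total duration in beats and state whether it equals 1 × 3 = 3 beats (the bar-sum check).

1) 0.0ms=0b +313.043ms=3/5b
2) 313.043ms=3/5b +313.043ms=3/5b
3) 626.087ms=6/5b +626.087ms=6/5b
4) 1252.174ms=12/5b +313.043ms=3/5b
Σ=3b of 3 (115bpm 3/8) — PASS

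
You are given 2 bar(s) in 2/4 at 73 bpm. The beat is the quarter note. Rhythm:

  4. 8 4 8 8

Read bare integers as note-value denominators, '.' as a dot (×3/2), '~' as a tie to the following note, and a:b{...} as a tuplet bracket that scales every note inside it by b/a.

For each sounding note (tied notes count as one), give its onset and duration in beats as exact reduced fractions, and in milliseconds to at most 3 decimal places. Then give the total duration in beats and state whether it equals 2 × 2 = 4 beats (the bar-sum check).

1) 0.0ms=0b +1232.877ms=3/2b
2) 1232.877ms=3/2b +410.959ms=1/2b
3) 1643.836ms=2b +821.918ms=1b
4) 2465.753ms=3b +410.959ms=1/2b
5) 2876.712ms=7/2b +410.959ms=1/2b
Σ=4b of 4 (73bpm 2/4) — PASS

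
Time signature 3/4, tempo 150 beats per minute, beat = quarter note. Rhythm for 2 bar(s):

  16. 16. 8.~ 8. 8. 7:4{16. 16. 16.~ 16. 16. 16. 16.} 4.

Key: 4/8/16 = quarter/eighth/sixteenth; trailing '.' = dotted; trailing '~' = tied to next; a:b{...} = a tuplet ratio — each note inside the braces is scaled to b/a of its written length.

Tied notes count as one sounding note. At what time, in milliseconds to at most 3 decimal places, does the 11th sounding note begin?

note 11 onset = 9/2b = 1800.0ms

1. 0.0ms @ 0 + 150.0ms (3/8)
2. 150.0ms @ 3/8 + 150.0ms (3/8)
3. 300.0ms @ 3/4 + 600.0ms (3/2)
4. 900.0ms @ 9/4 + 300.0ms (3/4)
5. 1200.0ms @ 3 + 85.714ms (3/14)
6. 1285.714ms @ 45/14 + 85.714ms (3/14)
7. 1371.429ms @ 24/7 + 171.429ms (3/7)
8. 1542.857ms @ 27/7 + 85.714ms (3/14)
9. 1628.571ms @ 57/14 + 85.714ms (3/14)
10. 1714.286ms @ 30/7 + 85.714ms (3/14)
11. 1800.0ms @ 9/2 + 600.0ms (3/2)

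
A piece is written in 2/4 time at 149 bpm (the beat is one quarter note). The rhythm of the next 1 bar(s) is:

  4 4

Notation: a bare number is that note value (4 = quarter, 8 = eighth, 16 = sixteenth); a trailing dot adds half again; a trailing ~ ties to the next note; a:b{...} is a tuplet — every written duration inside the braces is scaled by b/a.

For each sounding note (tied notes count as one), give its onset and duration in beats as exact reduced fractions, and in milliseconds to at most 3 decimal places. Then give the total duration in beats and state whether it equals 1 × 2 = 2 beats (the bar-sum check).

1) 0.0ms=0b +402.685ms=1b
2) 402.685ms=1b +402.685ms=1b
Σ=2b of 2 (149bpm 2/4) — PASS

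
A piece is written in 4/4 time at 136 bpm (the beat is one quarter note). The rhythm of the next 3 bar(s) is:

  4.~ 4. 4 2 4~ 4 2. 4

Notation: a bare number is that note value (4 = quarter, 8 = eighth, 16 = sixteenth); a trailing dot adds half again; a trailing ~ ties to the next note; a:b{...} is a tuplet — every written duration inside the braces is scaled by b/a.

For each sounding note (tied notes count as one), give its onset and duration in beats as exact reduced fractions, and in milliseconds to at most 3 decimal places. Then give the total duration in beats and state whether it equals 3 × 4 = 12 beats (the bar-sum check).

1) 0.0ms=0b +1323.529ms=3b
2) 1323.529ms=3b +441.176ms=1b
3) 1764.706ms=4b +882.353ms=2b
4) 2647.059ms=6b +882.353ms=2b
5) 3529.412ms=8b +1323.529ms=3b
6) 4852.941ms=11b +441.176ms=1b
Σ=12b of 12 (136bpm 4/4) — PASS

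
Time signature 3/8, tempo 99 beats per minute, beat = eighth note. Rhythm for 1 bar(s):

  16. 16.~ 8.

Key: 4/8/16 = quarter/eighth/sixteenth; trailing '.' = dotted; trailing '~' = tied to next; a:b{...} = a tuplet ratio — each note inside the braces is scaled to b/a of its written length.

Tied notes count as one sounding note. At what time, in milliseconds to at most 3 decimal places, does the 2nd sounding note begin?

note 2 onset = 3/4b = 454.545ms

1. 0.0ms @ 0 + 454.545ms (3/4)
2. 454.545ms @ 3/4 + 1363.636ms (9/4)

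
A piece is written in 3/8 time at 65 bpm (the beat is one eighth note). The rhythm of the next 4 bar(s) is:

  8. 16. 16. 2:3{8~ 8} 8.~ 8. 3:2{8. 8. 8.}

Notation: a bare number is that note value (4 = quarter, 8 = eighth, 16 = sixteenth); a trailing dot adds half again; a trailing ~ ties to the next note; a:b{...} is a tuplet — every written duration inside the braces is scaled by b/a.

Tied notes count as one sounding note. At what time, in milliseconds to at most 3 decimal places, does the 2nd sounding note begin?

1. 0.0ms @ 0 + 1384.615ms (3/2)
2. 1384.615ms @ 3/2 + 692.308ms (3/4)
3. 2076.923ms @ 9/4 + 692.308ms (3/4)
4. 2769.231ms @ 3 + 2769.231ms (3)
5. 5538.462ms @ 6 + 2769.231ms (3)
6. 8307.692ms @ 9 + 923.077ms (1)
7. 9230.769ms @ 10 + 923.077ms (1)
8. 10153.846ms @ 11 + 923.077ms (1)

note 2 onset = 3/2b = 1384.615ms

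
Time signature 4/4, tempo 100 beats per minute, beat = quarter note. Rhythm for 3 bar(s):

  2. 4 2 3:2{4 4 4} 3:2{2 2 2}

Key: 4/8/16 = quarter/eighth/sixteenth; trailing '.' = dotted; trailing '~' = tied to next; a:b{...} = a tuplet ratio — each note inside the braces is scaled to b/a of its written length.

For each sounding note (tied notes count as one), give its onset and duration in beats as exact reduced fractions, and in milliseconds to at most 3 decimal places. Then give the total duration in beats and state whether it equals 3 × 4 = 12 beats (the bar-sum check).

1) 0.0ms=0b +1800.0ms=3b
2) 1800.0ms=3b +600.0ms=1b
3) 2400.0ms=4b +1200.0ms=2b
4) 3600.0ms=6b +400.0ms=2/3b
5) 4000.0ms=20/3b +400.0ms=2/3b
6) 4400.0ms=22/3b +400.0ms=2/3b
7) 4800.0ms=8b +800.0ms=4/3b
8) 5600.0ms=28/3b +800.0ms=4/3b
9) 6400.0ms=32/3b +800.0ms=4/3b
Σ=12b of 12 (100bpm 4/4) — PASS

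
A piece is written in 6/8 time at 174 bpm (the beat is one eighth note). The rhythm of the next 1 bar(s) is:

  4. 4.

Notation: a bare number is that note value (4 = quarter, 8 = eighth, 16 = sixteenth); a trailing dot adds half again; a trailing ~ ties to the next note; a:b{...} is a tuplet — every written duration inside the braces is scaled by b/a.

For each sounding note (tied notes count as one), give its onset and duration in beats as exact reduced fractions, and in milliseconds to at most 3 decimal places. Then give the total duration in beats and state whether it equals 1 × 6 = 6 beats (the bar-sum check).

1) 0.0ms=0b +1034.483ms=3b
2) 1034.483ms=3b +1034.483ms=3b
Σ=6b of 6 (174bpm 6/8) — PASS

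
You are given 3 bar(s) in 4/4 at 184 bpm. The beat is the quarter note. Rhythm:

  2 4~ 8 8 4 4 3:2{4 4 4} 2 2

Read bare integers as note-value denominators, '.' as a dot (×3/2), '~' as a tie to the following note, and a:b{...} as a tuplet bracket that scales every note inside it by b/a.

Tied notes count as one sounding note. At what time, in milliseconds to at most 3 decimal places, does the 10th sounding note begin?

note 10 onset = 10b = 3260.87ms

1. 0.0ms @ 0 + 652.174ms (2)
2. 652.174ms @ 2 + 489.13ms (3/2)
3. 1141.304ms @ 7/2 + 163.043ms (1/2)
4. 1304.348ms @ 4 + 326.087ms (1)
5. 1630.435ms @ 5 + 326.087ms (1)
6. 1956.522ms @ 6 + 217.391ms (2/3)
7. 2173.913ms @ 20/3 + 217.391ms (2/3)
8. 2391.304ms @ 22/3 + 217.391ms (2/3)
9. 2608.696ms @ 8 + 652.174ms (2)
10. 3260.87ms @ 10 + 652.174ms (2)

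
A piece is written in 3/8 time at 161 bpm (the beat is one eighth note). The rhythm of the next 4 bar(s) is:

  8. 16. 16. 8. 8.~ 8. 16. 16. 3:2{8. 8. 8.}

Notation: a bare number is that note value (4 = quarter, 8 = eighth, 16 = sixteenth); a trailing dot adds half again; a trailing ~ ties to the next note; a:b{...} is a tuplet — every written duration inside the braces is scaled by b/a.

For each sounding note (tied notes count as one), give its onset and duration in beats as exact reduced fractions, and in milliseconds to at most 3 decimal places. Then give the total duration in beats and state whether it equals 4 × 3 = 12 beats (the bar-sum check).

1) 0.0ms=0b +559.006ms=3/2b
2) 559.006ms=3/2b +279.503ms=3/4b
3) 838.509ms=9/4b +279.503ms=3/4b
4) 1118.012ms=3b +559.006ms=3/2b
5) 1677.019ms=9/2b +1118.012ms=3b
6) 2795.031ms=15/2b +279.503ms=3/4b
7) 3074.534ms=33/4b +279.503ms=3/4b
8) 3354.037ms=9b +372.671ms=1b
9) 3726.708ms=10b +372.671ms=1b
10) 4099.379ms=11b +372.671ms=1b
Σ=12b of 12 (161bpm 3/8) — PASS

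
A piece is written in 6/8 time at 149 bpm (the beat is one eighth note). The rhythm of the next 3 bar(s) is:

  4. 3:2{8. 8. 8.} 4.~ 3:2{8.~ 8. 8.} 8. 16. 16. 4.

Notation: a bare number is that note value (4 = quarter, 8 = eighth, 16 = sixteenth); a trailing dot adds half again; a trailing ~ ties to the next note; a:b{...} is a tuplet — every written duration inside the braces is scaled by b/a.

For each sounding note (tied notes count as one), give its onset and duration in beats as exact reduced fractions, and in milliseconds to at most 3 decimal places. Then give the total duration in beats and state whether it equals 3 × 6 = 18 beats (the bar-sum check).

1) 0.0ms=0b +1208.054ms=3b
2) 1208.054ms=3b +402.685ms=1b
3) 1610.738ms=4b +402.685ms=1b
4) 2013.423ms=5b +402.685ms=1b
5) 2416.107ms=6b +2013.423ms=5b
6) 4429.53ms=11b +402.685ms=1b
7) 4832.215ms=12b +604.027ms=3/2b
8) 5436.242ms=27/2b +302.013ms=3/4b
9) 5738.255ms=57/4b +302.013ms=3/4b
10) 6040.268ms=15b +1208.054ms=3b
Σ=18b of 18 (149bpm 6/8) — PASS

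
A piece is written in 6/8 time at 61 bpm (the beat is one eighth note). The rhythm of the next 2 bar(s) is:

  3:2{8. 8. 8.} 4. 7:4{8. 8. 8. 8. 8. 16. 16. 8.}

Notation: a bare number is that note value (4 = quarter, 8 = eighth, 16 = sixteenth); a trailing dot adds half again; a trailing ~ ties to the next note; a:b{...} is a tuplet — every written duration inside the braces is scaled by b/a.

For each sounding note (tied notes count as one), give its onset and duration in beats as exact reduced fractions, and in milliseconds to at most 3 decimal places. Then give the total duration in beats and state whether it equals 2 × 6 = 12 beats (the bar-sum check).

1) 0.0ms=0b +983.607ms=1b
2) 983.607ms=1b +983.607ms=1b
3) 1967.213ms=2b +983.607ms=1b
4) 2950.82ms=3b +2950.82ms=3b
5) 5901.639ms=6b +843.091ms=6/7b
6) 6744.731ms=48/7b +843.091ms=6/7b
7) 7587.822ms=54/7b +843.091ms=6/7b
8) 8430.913ms=60/7b +843.091ms=6/7b
9) 9274.005ms=66/7b +843.091ms=6/7b
10) 10117.096ms=72/7b +421.546ms=3/7b
11) 10538.642ms=75/7b +421.546ms=3/7b
12) 10960.187ms=78/7b +843.091ms=6/7b
Σ=12b of 12 (61bpm 6/8) — PASS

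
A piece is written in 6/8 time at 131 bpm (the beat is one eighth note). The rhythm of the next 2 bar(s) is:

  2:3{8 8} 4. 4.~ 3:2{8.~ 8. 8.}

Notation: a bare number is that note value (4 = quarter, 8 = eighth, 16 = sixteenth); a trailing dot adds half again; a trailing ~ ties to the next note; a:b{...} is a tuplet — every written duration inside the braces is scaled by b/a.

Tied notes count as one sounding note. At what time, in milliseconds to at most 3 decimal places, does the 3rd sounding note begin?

1. 0.0ms @ 0 + 687.023ms (3/2)
2. 687.023ms @ 3/2 + 687.023ms (3/2)
3. 1374.046ms @ 3 + 1374.046ms (3)
4. 2748.092ms @ 6 + 2290.076ms (5)
5. 5038.168ms @ 11 + 458.015ms (1)

note 3 onset = 3b = 1374.046ms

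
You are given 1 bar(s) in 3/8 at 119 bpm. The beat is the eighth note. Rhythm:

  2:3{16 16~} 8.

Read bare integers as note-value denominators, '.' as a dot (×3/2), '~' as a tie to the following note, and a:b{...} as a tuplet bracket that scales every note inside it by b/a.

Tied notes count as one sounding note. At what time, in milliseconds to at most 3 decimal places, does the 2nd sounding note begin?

1. 0.0ms @ 0 + 378.151ms (3/4)
2. 378.151ms @ 3/4 + 1134.454ms (9/4)

note 2 onset = 3/4b = 378.151ms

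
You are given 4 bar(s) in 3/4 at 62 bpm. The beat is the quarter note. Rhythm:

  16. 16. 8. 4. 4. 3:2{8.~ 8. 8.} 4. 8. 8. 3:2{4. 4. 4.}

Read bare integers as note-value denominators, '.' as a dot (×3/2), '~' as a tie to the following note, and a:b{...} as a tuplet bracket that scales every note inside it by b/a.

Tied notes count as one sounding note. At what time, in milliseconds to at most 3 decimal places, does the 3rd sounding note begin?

note 3 onset = 3/4b = 725.806ms

1. 0.0ms @ 0 + 362.903ms (3/8)
2. 362.903ms @ 3/8 + 362.903ms (3/8)
3. 725.806ms @ 3/4 + 725.806ms (3/4)
4. 1451.613ms @ 3/2 + 1451.613ms (3/2)
5. 2903.226ms @ 3 + 1451.613ms (3/2)
6. 4354.839ms @ 9/2 + 967.742ms (1)
7. 5322.581ms @ 11/2 + 483.871ms (1/2)
8. 5806.452ms @ 6 + 1451.613ms (3/2)
9. 7258.065ms @ 15/2 + 725.806ms (3/4)
10. 7983.871ms @ 33/4 + 725.806ms (3/4)
11. 8709.677ms @ 9 + 967.742ms (1)
12. 9677.419ms @ 10 + 967.742ms (1)
13. 10645.161ms @ 11 + 967.742ms (1)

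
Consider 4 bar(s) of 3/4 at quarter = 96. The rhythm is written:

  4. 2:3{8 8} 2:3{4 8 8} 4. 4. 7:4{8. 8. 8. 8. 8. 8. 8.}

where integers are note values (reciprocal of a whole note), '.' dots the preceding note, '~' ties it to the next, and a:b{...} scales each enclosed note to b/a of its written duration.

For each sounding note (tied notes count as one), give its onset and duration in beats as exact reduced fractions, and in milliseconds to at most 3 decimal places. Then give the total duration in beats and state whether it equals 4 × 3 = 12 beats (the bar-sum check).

1) 0.0ms=0b +937.5ms=3/2b
2) 937.5ms=3/2b +468.75ms=3/4b
3) 1406.25ms=9/4b +468.75ms=3/4b
4) 1875.0ms=3b +937.5ms=3/2b
5) 2812.5ms=9/2b +468.75ms=3/4b
6) 3281.25ms=21/4b +468.75ms=3/4b
7) 3750.0ms=6b +937.5ms=3/2b
8) 4687.5ms=15/2b +937.5ms=3/2b
9) 5625.0ms=9b +267.857ms=3/7b
10) 5892.857ms=66/7b +267.857ms=3/7b
11) 6160.714ms=69/7b +267.857ms=3/7b
12) 6428.571ms=72/7b +267.857ms=3/7b
13) 6696.429ms=75/7b +267.857ms=3/7b
14) 6964.286ms=78/7b +267.857ms=3/7b
15) 7232.143ms=81/7b +267.857ms=3/7b
Σ=12b of 12 (96bpm 3/4) — PASS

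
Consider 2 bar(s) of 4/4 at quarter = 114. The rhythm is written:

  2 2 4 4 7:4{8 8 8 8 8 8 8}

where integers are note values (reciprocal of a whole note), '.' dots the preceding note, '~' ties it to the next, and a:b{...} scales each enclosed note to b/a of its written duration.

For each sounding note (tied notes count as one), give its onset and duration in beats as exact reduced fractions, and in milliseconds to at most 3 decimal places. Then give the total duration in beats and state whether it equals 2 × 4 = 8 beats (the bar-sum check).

1) 0.0ms=0b +1052.632ms=2b
2) 1052.632ms=2b +1052.632ms=2b
3) 2105.263ms=4b +526.316ms=1b
4) 2631.579ms=5b +526.316ms=1b
5) 3157.895ms=6b +150.376ms=2/7b
6) 3308.271ms=44/7b +150.376ms=2/7b
7) 3458.647ms=46/7b +150.376ms=2/7b
8) 3609.023ms=48/7b +150.376ms=2/7b
9) 3759.398ms=50/7b +150.376ms=2/7b
10) 3909.774ms=52/7b +150.376ms=2/7b
11) 4060.15ms=54/7b +150.376ms=2/7b
Σ=8b of 8 (114bpm 4/4) — PASS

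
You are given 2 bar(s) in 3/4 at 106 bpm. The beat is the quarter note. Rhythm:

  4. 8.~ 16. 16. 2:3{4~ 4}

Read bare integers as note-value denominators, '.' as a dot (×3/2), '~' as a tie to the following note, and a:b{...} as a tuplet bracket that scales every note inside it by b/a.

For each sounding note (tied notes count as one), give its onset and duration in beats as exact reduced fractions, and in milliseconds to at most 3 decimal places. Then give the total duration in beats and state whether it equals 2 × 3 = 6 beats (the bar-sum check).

1) 0.0ms=0b +849.057ms=3/2b
2) 849.057ms=3/2b +636.792ms=9/8b
3) 1485.849ms=21/8b +212.264ms=3/8b
4) 1698.113ms=3b +1698.113ms=3b
Σ=6b of 6 (106bpm 3/4) — PASS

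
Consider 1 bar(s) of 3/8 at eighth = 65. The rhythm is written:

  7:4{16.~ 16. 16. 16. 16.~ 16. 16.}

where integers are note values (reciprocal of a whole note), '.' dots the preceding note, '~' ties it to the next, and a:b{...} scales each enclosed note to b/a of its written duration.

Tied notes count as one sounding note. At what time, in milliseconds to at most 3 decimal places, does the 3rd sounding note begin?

note 3 onset = 9/7b = 1186.813ms

1. 0.0ms @ 0 + 791.209ms (6/7)
2. 791.209ms @ 6/7 + 395.604ms (3/7)
3. 1186.813ms @ 9/7 + 395.604ms (3/7)
4. 1582.418ms @ 12/7 + 791.209ms (6/7)
5. 2373.626ms @ 18/7 + 395.604ms (3/7)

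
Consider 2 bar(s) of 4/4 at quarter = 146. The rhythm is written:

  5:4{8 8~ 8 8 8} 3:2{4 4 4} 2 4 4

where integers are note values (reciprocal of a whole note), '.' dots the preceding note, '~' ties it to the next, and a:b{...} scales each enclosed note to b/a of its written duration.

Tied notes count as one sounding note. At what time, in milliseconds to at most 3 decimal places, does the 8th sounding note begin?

1. 0.0ms @ 0 + 164.384ms (2/5)
2. 164.384ms @ 2/5 + 328.767ms (4/5)
3. 493.151ms @ 6/5 + 164.384ms (2/5)
4. 657.534ms @ 8/5 + 164.384ms (2/5)
5. 821.918ms @ 2 + 273.973ms (2/3)
6. 1095.89ms @ 8/3 + 273.973ms (2/3)
7. 1369.863ms @ 10/3 + 273.973ms (2/3)
8. 1643.836ms @ 4 + 821.918ms (2)
9. 2465.753ms @ 6 + 410.959ms (1)
10. 2876.712ms @ 7 + 410.959ms (1)

note 8 onset = 4b = 1643.836ms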